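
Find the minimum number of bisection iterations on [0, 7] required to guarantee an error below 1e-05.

We need (b-a)/2^n ≤ 1e-05
(7 - 0)/2^n ≤ 1e-05
7/2^n ≤ 1e-05
2^n ≥ 700000
n ≥ log₂(700000) = 19.42
n ≥ 20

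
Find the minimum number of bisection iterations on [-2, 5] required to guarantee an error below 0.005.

We need (b-a)/2^n ≤ 0.005
(5 - (-2))/2^n ≤ 0.005
7/2^n ≤ 0.005
2^n ≥ 1400
n ≥ log₂(1400) = 10.45
n ≥ 11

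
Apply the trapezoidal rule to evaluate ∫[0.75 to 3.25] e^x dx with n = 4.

f(x) = e^x
a = 0.75, b = 3.25, n = 4
h = (b - a)/n = 0.625000

Trapezoidal rule: (h/2)[f(x₀) + 2f(x₁) + 2f(x₂) + ... + f(xₙ)]

x_0 = 0.7500, f(x_0) = 2.117000, coefficient = 1
x_1 = 1.3750, f(x_1) = 3.955077, coefficient = 2
x_2 = 2.0000, f(x_2) = 7.389056, coefficient = 2
x_3 = 2.6250, f(x_3) = 13.804574, coefficient = 2
x_4 = 3.2500, f(x_4) = 25.790340, coefficient = 1

I ≈ (0.625000/2) × 78.204754 = 24.438986
Exact value: 23.673340
Error: 0.765646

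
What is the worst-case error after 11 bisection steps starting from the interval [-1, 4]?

Bisection error bound: |error| ≤ (b-a)/2^n
|error| ≤ (4 - (-1))/2^11 = 5/2^11
|error| ≤ 0.0024414062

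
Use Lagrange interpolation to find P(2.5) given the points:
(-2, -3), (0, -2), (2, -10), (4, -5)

Lagrange interpolation formula:
P(x) = Σ yᵢ × Lᵢ(x)
where Lᵢ(x) = Π_{j≠i} (x - xⱼ)/(xᵢ - xⱼ)

L_0(2.5) = (2.5 - 0)/(-2 - 0) × (2.5 - 2)/(-2 - 2) × (2.5 - 4)/(-2 - 4) = 0.039062
L_1(2.5) = (2.5 - (-2))/(0 - (-2)) × (2.5 - 2)/(0 - 2) × (2.5 - 4)/(0 - 4) = -0.210938
L_2(2.5) = (2.5 - (-2))/(2 - (-2)) × (2.5 - 0)/(2 - 0) × (2.5 - 4)/(2 - 4) = 1.054688
L_3(2.5) = (2.5 - (-2))/(4 - (-2)) × (2.5 - 0)/(4 - 0) × (2.5 - 2)/(4 - 2) = 0.117188

P(2.5) = (-3)×L_0(2.5) + (-2)×L_1(2.5) + (-10)×L_2(2.5) + (-5)×L_3(2.5)
P(2.5) = -10.828125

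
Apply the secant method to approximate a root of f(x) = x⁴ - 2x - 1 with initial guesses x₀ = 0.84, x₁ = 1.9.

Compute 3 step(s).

f(x) = x⁴ - 2x - 1
x₀ = 0.84, x₁ = 1.9

Secant formula: x_{n+1} = x_n - f(x_n)(x_n - x_{n-1})/(f(x_n) - f(x_{n-1}))

Iteration 1:
  f(0.840000) = -2.182129
  f(1.900000) = 8.232100
  x_2 = 1.900000 - 8.232100×(1.900000 - 0.840000)/(8.232100 - (-2.182129))
       = 1.062105
Iteration 2:
  f(1.900000) = 8.232100
  f(1.062105) = -1.851674
  x_3 = 1.062105 - (-1.851674)×(1.062105 - 1.900000)/(-1.851674 - 8.232100)
       = 1.215967
Iteration 3:
  f(1.062105) = -1.851674
  f(1.215967) = -1.245747
  x_4 = 1.215967 - (-1.245747)×(1.215967 - 1.062105)/(-1.245747 - (-1.851674))
       = 1.532297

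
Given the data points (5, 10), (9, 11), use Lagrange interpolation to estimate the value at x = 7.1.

Lagrange interpolation formula:
P(x) = Σ yᵢ × Lᵢ(x)
where Lᵢ(x) = Π_{j≠i} (x - xⱼ)/(xᵢ - xⱼ)

L_0(7.1) = (7.1 - 9)/(5 - 9) = 0.475000
L_1(7.1) = (7.1 - 5)/(9 - 5) = 0.525000

P(7.1) = 10×L_0(7.1) + 11×L_1(7.1)
P(7.1) = 10.525000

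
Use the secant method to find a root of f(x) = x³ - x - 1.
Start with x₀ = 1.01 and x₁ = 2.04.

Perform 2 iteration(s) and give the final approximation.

f(x) = x³ - x - 1
x₀ = 1.01, x₁ = 2.04

Secant formula: x_{n+1} = x_n - f(x_n)(x_n - x_{n-1})/(f(x_n) - f(x_{n-1}))

Iteration 1:
  f(1.010000) = -0.979699
  f(2.040000) = 5.449664
  x_2 = 2.040000 - 5.449664×(2.040000 - 1.010000)/(5.449664 - (-0.979699))
       = 1.166950
Iteration 2:
  f(2.040000) = 5.449664
  f(1.166950) = -0.577829
  x_3 = 1.166950 - (-0.577829)×(1.166950 - 2.040000)/(-0.577829 - 5.449664)
       = 1.250646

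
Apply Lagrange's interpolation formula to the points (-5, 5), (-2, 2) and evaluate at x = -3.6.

Lagrange interpolation formula:
P(x) = Σ yᵢ × Lᵢ(x)
where Lᵢ(x) = Π_{j≠i} (x - xⱼ)/(xᵢ - xⱼ)

L_0(-3.6) = (-3.6 - (-2))/(-5 - (-2)) = 0.533333
L_1(-3.6) = (-3.6 - (-5))/(-2 - (-5)) = 0.466667

P(-3.6) = 5×L_0(-3.6) + 2×L_1(-3.6)
P(-3.6) = 3.600000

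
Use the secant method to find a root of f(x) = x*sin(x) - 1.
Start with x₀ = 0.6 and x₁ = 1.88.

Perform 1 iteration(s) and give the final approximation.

f(x) = x*sin(x) - 1
x₀ = 0.6, x₁ = 1.88

Secant formula: x_{n+1} = x_n - f(x_n)(x_n - x_{n-1})/(f(x_n) - f(x_{n-1}))

Iteration 1:
  f(0.600000) = -0.661215
  f(1.880000) = 0.790843
  x_2 = 1.880000 - 0.790843×(1.880000 - 0.600000)/(0.790843 - (-0.661215))
       = 1.182866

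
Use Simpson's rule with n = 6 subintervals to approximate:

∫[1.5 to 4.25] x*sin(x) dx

f(x) = x*sin(x)
a = 1.5, b = 4.25, n = 6
h = (b - a)/n = 0.458333

Simpson's rule: (h/3)[f(x₀) + 4f(x₁) + 2f(x₂) + ... + f(xₙ)]

x_0 = 1.5000, f(x_0) = 1.496242, coefficient = 1
x_1 = 1.9583, f(x_1) = 1.813109, coefficient = 4
x_2 = 2.4167, f(x_2) = 1.602443, coefficient = 2
x_3 = 2.8750, f(x_3) = 0.757407, coefficient = 4
x_4 = 3.3333, f(x_4) = -0.635227, coefficient = 2
x_5 = 3.7917, f(x_5) = -2.294889, coefficient = 4
x_6 = 4.2500, f(x_6) = -3.803705, coefficient = 1

I ≈ (0.458333/3) × 0.729480 = 0.111448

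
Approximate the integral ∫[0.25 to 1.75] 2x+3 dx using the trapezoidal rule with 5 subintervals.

f(x) = 2x+3
a = 0.25, b = 1.75, n = 5
h = (b - a)/n = 0.300000

Trapezoidal rule: (h/2)[f(x₀) + 2f(x₁) + 2f(x₂) + ... + f(xₙ)]

x_0 = 0.2500, f(x_0) = 3.500000, coefficient = 1
x_1 = 0.5500, f(x_1) = 4.100000, coefficient = 2
x_2 = 0.8500, f(x_2) = 4.700000, coefficient = 2
x_3 = 1.1500, f(x_3) = 5.300000, coefficient = 2
x_4 = 1.4500, f(x_4) = 5.900000, coefficient = 2
x_5 = 1.7500, f(x_5) = 6.500000, coefficient = 1

I ≈ (0.300000/2) × 50.000000 = 7.500000
Exact value: 7.500000
Error: 0.000000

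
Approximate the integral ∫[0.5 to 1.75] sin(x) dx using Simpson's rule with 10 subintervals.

f(x) = sin(x)
a = 0.5, b = 1.75, n = 10
h = (b - a)/n = 0.125000

Simpson's rule: (h/3)[f(x₀) + 4f(x₁) + 2f(x₂) + ... + f(xₙ)]

x_0 = 0.5000, f(x_0) = 0.479426, coefficient = 1
x_1 = 0.6250, f(x_1) = 0.585097, coefficient = 4
x_2 = 0.7500, f(x_2) = 0.681639, coefficient = 2
x_3 = 0.8750, f(x_3) = 0.767544, coefficient = 4
x_4 = 1.0000, f(x_4) = 0.841471, coefficient = 2
x_5 = 1.1250, f(x_5) = 0.902268, coefficient = 4
x_6 = 1.2500, f(x_6) = 0.948985, coefficient = 2
x_7 = 1.3750, f(x_7) = 0.980893, coefficient = 4
x_8 = 1.5000, f(x_8) = 0.997495, coefficient = 2
x_9 = 1.6250, f(x_9) = 0.998531, coefficient = 4
x_10 = 1.7500, f(x_10) = 0.983986, coefficient = 1

I ≈ (0.125000/3) × 25.339921 = 1.055830
Exact value: 1.055829
Error: 0.000001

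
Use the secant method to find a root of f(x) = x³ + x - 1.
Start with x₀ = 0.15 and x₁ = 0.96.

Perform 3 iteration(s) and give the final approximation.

f(x) = x³ + x - 1
x₀ = 0.15, x₁ = 0.96

Secant formula: x_{n+1} = x_n - f(x_n)(x_n - x_{n-1})/(f(x_n) - f(x_{n-1}))

Iteration 1:
  f(0.150000) = -0.846625
  f(0.960000) = 0.844736
  x_2 = 0.960000 - 0.844736×(0.960000 - 0.150000)/(0.844736 - (-0.846625))
       = 0.555452
Iteration 2:
  f(0.960000) = 0.844736
  f(0.555452) = -0.273175
  x_3 = 0.555452 - (-0.273175)×(0.555452 - 0.960000)/(-0.273175 - 0.844736)
       = 0.654309
Iteration 3:
  f(0.555452) = -0.273175
  f(0.654309) = -0.065569
  x_4 = 0.654309 - (-0.065569)×(0.654309 - 0.555452)/(-0.065569 - (-0.273175))
       = 0.685531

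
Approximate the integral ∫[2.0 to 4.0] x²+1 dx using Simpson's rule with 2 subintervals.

f(x) = x²+1
a = 2.0, b = 4.0, n = 2
h = (b - a)/n = 1.000000

Simpson's rule: (h/3)[f(x₀) + 4f(x₁) + 2f(x₂) + ... + f(xₙ)]

x_0 = 2.0000, f(x_0) = 5.000000, coefficient = 1
x_1 = 3.0000, f(x_1) = 10.000000, coefficient = 4
x_2 = 4.0000, f(x_2) = 17.000000, coefficient = 1

I ≈ (1.000000/3) × 62.000000 = 20.666667
Exact value: 20.666667
Error: 0.000000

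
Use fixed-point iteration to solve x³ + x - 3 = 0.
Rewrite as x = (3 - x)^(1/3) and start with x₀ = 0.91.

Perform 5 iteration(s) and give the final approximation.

Equation: x³ + x - 3 = 0
Fixed-point form: x = (3 - x)^(1/3)
x₀ = 0.91

x_1 = g(0.910000) = 1.278543
x_2 = g(1.278543) = 1.198483
x_3 = g(1.198483) = 1.216782
x_4 = g(1.216782) = 1.212648
x_5 = g(1.212648) = 1.213584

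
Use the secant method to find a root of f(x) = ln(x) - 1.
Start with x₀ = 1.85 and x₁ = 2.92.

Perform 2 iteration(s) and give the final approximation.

f(x) = ln(x) - 1
x₀ = 1.85, x₁ = 2.92

Secant formula: x_{n+1} = x_n - f(x_n)(x_n - x_{n-1})/(f(x_n) - f(x_{n-1}))

Iteration 1:
  f(1.850000) = -0.384814
  f(2.920000) = 0.071584
  x_2 = 2.920000 - 0.071584×(2.920000 - 1.850000)/(0.071584 - (-0.384814))
       = 2.752176
Iteration 2:
  f(2.920000) = 0.071584
  f(2.752176) = 0.012392
  x_3 = 2.752176 - 0.012392×(2.752176 - 2.920000)/(0.012392 - 0.071584)
       = 2.717042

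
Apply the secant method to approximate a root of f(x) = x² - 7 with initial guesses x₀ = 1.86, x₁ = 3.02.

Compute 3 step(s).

f(x) = x² - 7
x₀ = 1.86, x₁ = 3.02

Secant formula: x_{n+1} = x_n - f(x_n)(x_n - x_{n-1})/(f(x_n) - f(x_{n-1}))

Iteration 1:
  f(1.860000) = -3.540400
  f(3.020000) = 2.120400
  x_2 = 3.020000 - 2.120400×(3.020000 - 1.860000)/(2.120400 - (-3.540400))
       = 2.585492
Iteration 2:
  f(3.020000) = 2.120400
  f(2.585492) = -0.315232
  x_3 = 2.585492 - (-0.315232)×(2.585492 - 3.020000)/(-0.315232 - 2.120400)
       = 2.641728
Iteration 3:
  f(2.585492) = -0.315232
  f(2.641728) = -0.021273
  x_4 = 2.641728 - (-0.021273)×(2.641728 - 2.585492)/(-0.021273 - (-0.315232))
       = 2.645798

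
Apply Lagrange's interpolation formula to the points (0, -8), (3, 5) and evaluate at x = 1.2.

Lagrange interpolation formula:
P(x) = Σ yᵢ × Lᵢ(x)
where Lᵢ(x) = Π_{j≠i} (x - xⱼ)/(xᵢ - xⱼ)

L_0(1.2) = (1.2 - 3)/(0 - 3) = 0.600000
L_1(1.2) = (1.2 - 0)/(3 - 0) = 0.400000

P(1.2) = (-8)×L_0(1.2) + 5×L_1(1.2)
P(1.2) = -2.800000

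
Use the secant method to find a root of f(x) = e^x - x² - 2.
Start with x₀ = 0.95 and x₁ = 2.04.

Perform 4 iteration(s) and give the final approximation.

f(x) = e^x - x² - 2
x₀ = 0.95, x₁ = 2.04

Secant formula: x_{n+1} = x_n - f(x_n)(x_n - x_{n-1})/(f(x_n) - f(x_{n-1}))

Iteration 1:
  f(0.950000) = -0.316790
  f(2.040000) = 1.529009
  x_2 = 2.040000 - 1.529009×(2.040000 - 0.950000)/(1.529009 - (-0.316790))
       = 1.137074
Iteration 2:
  f(2.040000) = 1.529009
  f(1.137074) = -0.175304
  x_3 = 1.137074 - (-0.175304)×(1.137074 - 2.040000)/(-0.175304 - 1.529009)
       = 1.229948
Iteration 3:
  f(1.137074) = -0.175304
  f(1.229948) = -0.091720
  x_4 = 1.229948 - (-0.091720)×(1.229948 - 1.137074)/(-0.091720 - (-0.175304))
       = 1.331863
Iteration 4:
  f(1.229948) = -0.091720
  f(1.331863) = 0.014235
  x_5 = 1.331863 - 0.014235×(1.331863 - 1.229948)/(0.014235 - (-0.091720))
       = 1.318171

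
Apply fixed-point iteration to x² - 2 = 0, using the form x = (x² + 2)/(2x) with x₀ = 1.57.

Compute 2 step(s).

Equation: x² - 2 = 0
Fixed-point form: x = (x² + 2)/(2x)
x₀ = 1.57

x_1 = g(1.570000) = 1.421943
x_2 = g(1.421943) = 1.414235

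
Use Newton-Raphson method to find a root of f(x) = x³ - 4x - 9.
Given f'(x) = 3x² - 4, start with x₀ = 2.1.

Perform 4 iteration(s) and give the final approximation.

f(x) = x³ - 4x - 9
f'(x) = 3x² - 4
x₀ = 2.1

Newton-Raphson formula: x_{n+1} = x_n - f(x_n)/f'(x_n)

Iteration 1:
  f(2.100000) = -8.139000
  f'(2.100000) = 9.230000
  x_1 = 2.100000 - (-8.139000)/9.230000 = 2.981798
Iteration 2:
  f(2.981798) = 5.584341
  f'(2.981798) = 22.673367
  x_2 = 2.981798 - 5.584341/22.673367 = 2.735503
Iteration 3:
  f(2.735503) = 0.527699
  f'(2.735503) = 18.448935
  x_3 = 2.735503 - 0.527699/18.448935 = 2.706900
Iteration 4:
  f(2.706900) = 0.006691
  f'(2.706900) = 17.981924
  x_4 = 2.706900 - 0.006691/17.981924 = 2.706528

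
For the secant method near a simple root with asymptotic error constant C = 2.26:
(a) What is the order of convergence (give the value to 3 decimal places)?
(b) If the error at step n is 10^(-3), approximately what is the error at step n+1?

(a) Secant method has superlinear convergence with order φ = (1+√5)/2 ≈ 1.618.
    This means |e_{n+1}| ≈ C|e_n|^1.618.

(b) With |e_n| = 10^(-3) and C = 2.26:
    |e_{n+1}| ≈ 2.26 × (10^(-3))^1.618 = 2.26 × 10^(-4.85)

(a) ≈ 1.618 (golden ratio); (b) |e_{n+1}| ≈ 3.162e-05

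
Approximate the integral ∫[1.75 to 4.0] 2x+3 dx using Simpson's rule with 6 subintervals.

f(x) = 2x+3
a = 1.75, b = 4.0, n = 6
h = (b - a)/n = 0.375000

Simpson's rule: (h/3)[f(x₀) + 4f(x₁) + 2f(x₂) + ... + f(xₙ)]

x_0 = 1.7500, f(x_0) = 6.500000, coefficient = 1
x_1 = 2.1250, f(x_1) = 7.250000, coefficient = 4
x_2 = 2.5000, f(x_2) = 8.000000, coefficient = 2
x_3 = 2.8750, f(x_3) = 8.750000, coefficient = 4
x_4 = 3.2500, f(x_4) = 9.500000, coefficient = 2
x_5 = 3.6250, f(x_5) = 10.250000, coefficient = 4
x_6 = 4.0000, f(x_6) = 11.000000, coefficient = 1

I ≈ (0.375000/3) × 157.500000 = 19.687500
Exact value: 19.687500
Error: 0.000000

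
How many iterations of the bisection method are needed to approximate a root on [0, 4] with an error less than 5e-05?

We need (b-a)/2^n ≤ 5e-05
(4 - 0)/2^n ≤ 5e-05
4/2^n ≤ 5e-05
2^n ≥ 80000
n ≥ log₂(80000) = 16.29
n ≥ 17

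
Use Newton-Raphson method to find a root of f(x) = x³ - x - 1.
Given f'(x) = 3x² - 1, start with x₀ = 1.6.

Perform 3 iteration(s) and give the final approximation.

f(x) = x³ - x - 1
f'(x) = 3x² - 1
x₀ = 1.6

Newton-Raphson formula: x_{n+1} = x_n - f(x_n)/f'(x_n)

Iteration 1:
  f(1.600000) = 1.496000
  f'(1.600000) = 6.680000
  x_1 = 1.600000 - 1.496000/6.680000 = 1.376048
Iteration 2:
  f(1.376048) = 0.229510
  f'(1.376048) = 4.680524
  x_2 = 1.376048 - 0.229510/4.680524 = 1.327013
Iteration 3:
  f(1.327013) = 0.009808
  f'(1.327013) = 4.282890
  x_3 = 1.327013 - 0.009808/4.282890 = 1.324723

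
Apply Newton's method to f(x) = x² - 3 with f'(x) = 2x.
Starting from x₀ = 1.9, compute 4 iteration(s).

f(x) = x² - 3
f'(x) = 2x
x₀ = 1.9

Newton-Raphson formula: x_{n+1} = x_n - f(x_n)/f'(x_n)

Iteration 1:
  f(1.900000) = 0.610000
  f'(1.900000) = 3.800000
  x_1 = 1.900000 - 0.610000/3.800000 = 1.739474
Iteration 2:
  f(1.739474) = 0.025769
  f'(1.739474) = 3.478947
  x_2 = 1.739474 - 0.025769/3.478947 = 1.732067
Iteration 3:
  f(1.732067) = 0.000055
  f'(1.732067) = 3.464133
  x_3 = 1.732067 - 0.000055/3.464133 = 1.732051
Iteration 4:
  f(1.732051) = 0.000000
  f'(1.732051) = 3.464102
  x_4 = 1.732051 - 0.000000/3.464102 = 1.732051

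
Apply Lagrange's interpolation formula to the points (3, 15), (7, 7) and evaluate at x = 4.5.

Lagrange interpolation formula:
P(x) = Σ yᵢ × Lᵢ(x)
where Lᵢ(x) = Π_{j≠i} (x - xⱼ)/(xᵢ - xⱼ)

L_0(4.5) = (4.5 - 7)/(3 - 7) = 0.625000
L_1(4.5) = (4.5 - 3)/(7 - 3) = 0.375000

P(4.5) = 15×L_0(4.5) + 7×L_1(4.5)
P(4.5) = 12.000000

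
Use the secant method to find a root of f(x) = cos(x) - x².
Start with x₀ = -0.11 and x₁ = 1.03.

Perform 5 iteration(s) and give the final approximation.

f(x) = cos(x) - x²
x₀ = -0.11, x₁ = 1.03

Secant formula: x_{n+1} = x_n - f(x_n)(x_n - x_{n-1})/(f(x_n) - f(x_{n-1}))

Iteration 1:
  f(-0.110000) = 0.981856
  f(1.030000) = -0.546081
  x_2 = 1.030000 - (-0.546081)×(1.030000 - (-0.110000))/(-0.546081 - 0.981856)
       = 0.622567
Iteration 2:
  f(1.030000) = -0.546081
  f(0.622567) = 0.424795
  x_3 = 0.622567 - 0.424795×(0.622567 - 1.030000)/(0.424795 - (-0.546081))
       = 0.800834
Iteration 3:
  f(0.622567) = 0.424795
  f(0.800834) = 0.054773
  x_4 = 0.800834 - 0.054773×(0.800834 - 0.622567)/(0.054773 - 0.424795)
       = 0.827222
Iteration 4:
  f(0.800834) = 0.054773
  f(0.827222) = -0.007374
  x_5 = 0.827222 - (-0.007374)×(0.827222 - 0.800834)/(-0.007374 - 0.054773)
       = 0.824091
Iteration 5:
  f(0.827222) = -0.007374
  f(0.824091) = 0.000098
  x_6 = 0.824091 - 0.000098×(0.824091 - 0.827222)/(0.000098 - (-0.007374))
       = 0.824132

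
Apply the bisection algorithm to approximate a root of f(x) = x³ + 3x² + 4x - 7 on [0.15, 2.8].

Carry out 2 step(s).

f(x) = x³ + 3x² + 4x - 7
Initial interval: [0.15, 2.8]

Iteration 1:
  c_1 = (0.150000 + 2.800000)/2 = 1.475000
  f(c_1) = f(1.475000) = 8.635922
  f(a) × f(c) < 0, new interval: [0.150000, 1.475000]
Iteration 2:
  c_2 = (0.150000 + 1.475000)/2 = 0.812500
  f(c_2) = f(0.812500) = -1.233154
  f(a) × f(c) ≥ 0, new interval: [0.812500, 1.475000]

After 2 iteration(s), the approximation is c_2 = 0.812500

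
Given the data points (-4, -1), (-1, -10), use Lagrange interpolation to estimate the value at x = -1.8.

Lagrange interpolation formula:
P(x) = Σ yᵢ × Lᵢ(x)
where Lᵢ(x) = Π_{j≠i} (x - xⱼ)/(xᵢ - xⱼ)

L_0(-1.8) = (-1.8 - (-1))/(-4 - (-1)) = 0.266667
L_1(-1.8) = (-1.8 - (-4))/(-1 - (-4)) = 0.733333

P(-1.8) = (-1)×L_0(-1.8) + (-10)×L_1(-1.8)
P(-1.8) = -7.600000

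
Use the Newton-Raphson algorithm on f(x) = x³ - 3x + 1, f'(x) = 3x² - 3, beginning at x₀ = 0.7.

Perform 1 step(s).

f(x) = x³ - 3x + 1
f'(x) = 3x² - 3
x₀ = 0.7

Newton-Raphson formula: x_{n+1} = x_n - f(x_n)/f'(x_n)

Iteration 1:
  f(0.700000) = -0.757000
  f'(0.700000) = -1.530000
  x_1 = 0.700000 - (-0.757000)/(-1.530000) = 0.205229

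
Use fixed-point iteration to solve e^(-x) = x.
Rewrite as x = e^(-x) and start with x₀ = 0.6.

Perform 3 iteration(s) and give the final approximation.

Equation: e^(-x) = x
Fixed-point form: x = e^(-x)
x₀ = 0.6

x_1 = g(0.600000) = 0.548812
x_2 = g(0.548812) = 0.577636
x_3 = g(0.577636) = 0.561224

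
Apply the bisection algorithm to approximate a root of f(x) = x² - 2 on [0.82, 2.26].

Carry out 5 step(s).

f(x) = x² - 2
Initial interval: [0.82, 2.26]

Iteration 1:
  c_1 = (0.820000 + 2.260000)/2 = 1.540000
  f(c_1) = f(1.540000) = 0.371600
  f(a) × f(c) < 0, new interval: [0.820000, 1.540000]
Iteration 2:
  c_2 = (0.820000 + 1.540000)/2 = 1.180000
  f(c_2) = f(1.180000) = -0.607600
  f(a) × f(c) ≥ 0, new interval: [1.180000, 1.540000]
Iteration 3:
  c_3 = (1.180000 + 1.540000)/2 = 1.360000
  f(c_3) = f(1.360000) = -0.150400
  f(a) × f(c) ≥ 0, new interval: [1.360000, 1.540000]
Iteration 4:
  c_4 = (1.360000 + 1.540000)/2 = 1.450000
  f(c_4) = f(1.450000) = 0.102500
  f(a) × f(c) < 0, new interval: [1.360000, 1.450000]
Iteration 5:
  c_5 = (1.360000 + 1.450000)/2 = 1.405000
  f(c_5) = f(1.405000) = -0.025975
  f(a) × f(c) ≥ 0, new interval: [1.405000, 1.450000]

After 5 iteration(s), the approximation is c_5 = 1.405000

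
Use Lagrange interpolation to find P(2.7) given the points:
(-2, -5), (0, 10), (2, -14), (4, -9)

Lagrange interpolation formula:
P(x) = Σ yᵢ × Lᵢ(x)
where Lᵢ(x) = Π_{j≠i} (x - xⱼ)/(xᵢ - xⱼ)

L_0(2.7) = (2.7 - 0)/(-2 - 0) × (2.7 - 2)/(-2 - 2) × (2.7 - 4)/(-2 - 4) = 0.051188
L_1(2.7) = (2.7 - (-2))/(0 - (-2)) × (2.7 - 2)/(0 - 2) × (2.7 - 4)/(0 - 4) = -0.267313
L_2(2.7) = (2.7 - (-2))/(2 - (-2)) × (2.7 - 0)/(2 - 0) × (2.7 - 4)/(2 - 4) = 1.031062
L_3(2.7) = (2.7 - (-2))/(4 - (-2)) × (2.7 - 0)/(4 - 0) × (2.7 - 2)/(4 - 2) = 0.185063

P(2.7) = (-5)×L_0(2.7) + 10×L_1(2.7) + (-14)×L_2(2.7) + (-9)×L_3(2.7)
P(2.7) = -19.029500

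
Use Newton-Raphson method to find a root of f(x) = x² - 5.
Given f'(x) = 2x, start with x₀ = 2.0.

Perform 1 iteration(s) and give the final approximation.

f(x) = x² - 5
f'(x) = 2x
x₀ = 2.0

Newton-Raphson formula: x_{n+1} = x_n - f(x_n)/f'(x_n)

Iteration 1:
  f(2.000000) = -1.000000
  f'(2.000000) = 4.000000
  x_1 = 2.000000 - (-1.000000)/4.000000 = 2.250000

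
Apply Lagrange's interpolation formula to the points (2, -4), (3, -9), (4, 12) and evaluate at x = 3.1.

Lagrange interpolation formula:
P(x) = Σ yᵢ × Lᵢ(x)
where Lᵢ(x) = Π_{j≠i} (x - xⱼ)/(xᵢ - xⱼ)

L_0(3.1) = (3.1 - 3)/(2 - 3) × (3.1 - 4)/(2 - 4) = -0.045000
L_1(3.1) = (3.1 - 2)/(3 - 2) × (3.1 - 4)/(3 - 4) = 0.990000
L_2(3.1) = (3.1 - 2)/(4 - 2) × (3.1 - 3)/(4 - 3) = 0.055000

P(3.1) = (-4)×L_0(3.1) + (-9)×L_1(3.1) + 12×L_2(3.1)
P(3.1) = -8.070000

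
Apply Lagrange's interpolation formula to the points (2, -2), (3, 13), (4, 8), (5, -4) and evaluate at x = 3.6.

Lagrange interpolation formula:
P(x) = Σ yᵢ × Lᵢ(x)
where Lᵢ(x) = Π_{j≠i} (x - xⱼ)/(xᵢ - xⱼ)

L_0(3.6) = (3.6 - 3)/(2 - 3) × (3.6 - 4)/(2 - 4) × (3.6 - 5)/(2 - 5) = -0.056000
L_1(3.6) = (3.6 - 2)/(3 - 2) × (3.6 - 4)/(3 - 4) × (3.6 - 5)/(3 - 5) = 0.448000
L_2(3.6) = (3.6 - 2)/(4 - 2) × (3.6 - 3)/(4 - 3) × (3.6 - 5)/(4 - 5) = 0.672000
L_3(3.6) = (3.6 - 2)/(5 - 2) × (3.6 - 3)/(5 - 3) × (3.6 - 4)/(5 - 4) = -0.064000

P(3.6) = (-2)×L_0(3.6) + 13×L_1(3.6) + 8×L_2(3.6) + (-4)×L_3(3.6)
P(3.6) = 11.568000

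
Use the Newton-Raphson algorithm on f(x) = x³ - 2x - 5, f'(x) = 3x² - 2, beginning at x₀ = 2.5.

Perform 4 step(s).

f(x) = x³ - 2x - 5
f'(x) = 3x² - 2
x₀ = 2.5

Newton-Raphson formula: x_{n+1} = x_n - f(x_n)/f'(x_n)

Iteration 1:
  f(2.500000) = 5.625000
  f'(2.500000) = 16.750000
  x_1 = 2.500000 - 5.625000/16.750000 = 2.164179
Iteration 2:
  f(2.164179) = 0.807945
  f'(2.164179) = 12.051014
  x_2 = 2.164179 - 0.807945/12.051014 = 2.097135
Iteration 3:
  f(2.097135) = 0.028882
  f'(2.097135) = 11.193930
  x_3 = 2.097135 - 0.028882/11.193930 = 2.094555
Iteration 4:
  f(2.094555) = 0.000042
  f'(2.094555) = 11.161485
  x_4 = 2.094555 - 0.000042/11.161485 = 2.094551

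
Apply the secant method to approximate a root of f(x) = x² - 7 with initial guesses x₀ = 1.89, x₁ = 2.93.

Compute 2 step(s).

f(x) = x² - 7
x₀ = 1.89, x₁ = 2.93

Secant formula: x_{n+1} = x_n - f(x_n)(x_n - x_{n-1})/(f(x_n) - f(x_{n-1}))

Iteration 1:
  f(1.890000) = -3.427900
  f(2.930000) = 1.584900
  x_2 = 2.930000 - 1.584900×(2.930000 - 1.890000)/(1.584900 - (-3.427900))
       = 2.601183
Iteration 2:
  f(2.930000) = 1.584900
  f(2.601183) = -0.233849
  x_3 = 2.601183 - (-0.233849)×(2.601183 - 2.930000)/(-0.233849 - 1.584900)
       = 2.643461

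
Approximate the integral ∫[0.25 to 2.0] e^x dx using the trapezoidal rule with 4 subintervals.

f(x) = e^x
a = 0.25, b = 2.0, n = 4
h = (b - a)/n = 0.437500

Trapezoidal rule: (h/2)[f(x₀) + 2f(x₁) + 2f(x₂) + ... + f(xₙ)]

x_0 = 0.2500, f(x_0) = 1.284025, coefficient = 1
x_1 = 0.6875, f(x_1) = 1.988737, coefficient = 2
x_2 = 1.1250, f(x_2) = 3.080217, coefficient = 2
x_3 = 1.5625, f(x_3) = 4.770733, coefficient = 2
x_4 = 2.0000, f(x_4) = 7.389056, coefficient = 1

I ≈ (0.437500/2) × 28.352457 = 6.202100
Exact value: 6.105031
Error: 0.097069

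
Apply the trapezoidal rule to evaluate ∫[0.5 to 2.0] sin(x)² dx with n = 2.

f(x) = sin(x)²
a = 0.5, b = 2.0, n = 2
h = (b - a)/n = 0.750000

Trapezoidal rule: (h/2)[f(x₀) + 2f(x₁) + 2f(x₂) + ... + f(xₙ)]

x_0 = 0.5000, f(x_0) = 0.229849, coefficient = 1
x_1 = 1.2500, f(x_1) = 0.900572, coefficient = 2
x_2 = 2.0000, f(x_2) = 0.826822, coefficient = 1

I ≈ (0.750000/2) × 2.857814 = 1.071680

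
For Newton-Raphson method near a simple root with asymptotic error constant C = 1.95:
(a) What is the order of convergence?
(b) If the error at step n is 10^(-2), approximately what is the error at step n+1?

(a) Newton-Raphson has quadratic (order 2) convergence near simple roots.
    This means |e_{n+1}| ≈ C|e_n|².

(b) With |e_n| = 10^(-2) and C = 1.95:
    |e_{n+1}| ≈ 1.95 × (10^(-2))² = 1.95 × 10^(-4)

(a) 2 (quadratic); (b) |e_{n+1}| ≈ 1.950e-04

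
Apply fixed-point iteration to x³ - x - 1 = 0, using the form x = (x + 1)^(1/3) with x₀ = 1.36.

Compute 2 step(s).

Equation: x³ - x - 1 = 0
Fixed-point form: x = (x + 1)^(1/3)
x₀ = 1.36

x_1 = g(1.360000) = 1.331386
x_2 = g(1.331386) = 1.325983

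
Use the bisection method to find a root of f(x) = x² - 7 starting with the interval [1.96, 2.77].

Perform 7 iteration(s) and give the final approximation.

f(x) = x² - 7
Initial interval: [1.96, 2.77]

Iteration 1:
  c_1 = (1.960000 + 2.770000)/2 = 2.365000
  f(c_1) = f(2.365000) = -1.406775
  f(a) × f(c) ≥ 0, new interval: [2.365000, 2.770000]
Iteration 2:
  c_2 = (2.365000 + 2.770000)/2 = 2.567500
  f(c_2) = f(2.567500) = -0.407944
  f(a) × f(c) ≥ 0, new interval: [2.567500, 2.770000]
Iteration 3:
  c_3 = (2.567500 + 2.770000)/2 = 2.668750
  f(c_3) = f(2.668750) = 0.122227
  f(a) × f(c) < 0, new interval: [2.567500, 2.668750]
Iteration 4:
  c_4 = (2.567500 + 2.668750)/2 = 2.618125
  f(c_4) = f(2.618125) = -0.145421
  f(a) × f(c) ≥ 0, new interval: [2.618125, 2.668750]
Iteration 5:
  c_5 = (2.618125 + 2.668750)/2 = 2.643438
  f(c_5) = f(2.643438) = -0.012238
  f(a) × f(c) ≥ 0, new interval: [2.643438, 2.668750]
Iteration 6:
  c_6 = (2.643438 + 2.668750)/2 = 2.656094
  f(c_6) = f(2.656094) = 0.054834
  f(a) × f(c) < 0, new interval: [2.643438, 2.656094]
Iteration 7:
  c_7 = (2.643438 + 2.656094)/2 = 2.649766
  f(c_7) = f(2.649766) = 0.021258
  f(a) × f(c) < 0, new interval: [2.643438, 2.649766]

After 7 iteration(s), the approximation is c_7 = 2.649766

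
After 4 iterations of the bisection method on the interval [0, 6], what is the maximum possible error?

Bisection error bound: |error| ≤ (b-a)/2^n
|error| ≤ (6 - 0)/2^4 = 6/2^4
|error| ≤ 0.3750000000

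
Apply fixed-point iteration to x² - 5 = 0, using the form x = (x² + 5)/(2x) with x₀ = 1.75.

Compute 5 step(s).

Equation: x² - 5 = 0
Fixed-point form: x = (x² + 5)/(2x)
x₀ = 1.75

x_1 = g(1.750000) = 2.303571
x_2 = g(2.303571) = 2.237057
x_3 = g(2.237057) = 2.236068
x_4 = g(2.236068) = 2.236068
x_5 = g(2.236068) = 2.236068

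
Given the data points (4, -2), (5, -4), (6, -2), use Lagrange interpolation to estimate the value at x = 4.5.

Lagrange interpolation formula:
P(x) = Σ yᵢ × Lᵢ(x)
where Lᵢ(x) = Π_{j≠i} (x - xⱼ)/(xᵢ - xⱼ)

L_0(4.5) = (4.5 - 5)/(4 - 5) × (4.5 - 6)/(4 - 6) = 0.375000
L_1(4.5) = (4.5 - 4)/(5 - 4) × (4.5 - 6)/(5 - 6) = 0.750000
L_2(4.5) = (4.5 - 4)/(6 - 4) × (4.5 - 5)/(6 - 5) = -0.125000

P(4.5) = (-2)×L_0(4.5) + (-4)×L_1(4.5) + (-2)×L_2(4.5)
P(4.5) = -3.500000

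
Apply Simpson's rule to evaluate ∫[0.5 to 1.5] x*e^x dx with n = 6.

f(x) = x*e^x
a = 0.5, b = 1.5, n = 6
h = (b - a)/n = 0.166667

Simpson's rule: (h/3)[f(x₀) + 4f(x₁) + 2f(x₂) + ... + f(xₙ)]

x_0 = 0.5000, f(x_0) = 0.824361, coefficient = 1
x_1 = 0.6667, f(x_1) = 1.298489, coefficient = 4
x_2 = 0.8333, f(x_2) = 1.917480, coefficient = 2
x_3 = 1.0000, f(x_3) = 2.718282, coefficient = 4
x_4 = 1.1667, f(x_4) = 3.746482, coefficient = 2
x_5 = 1.3333, f(x_5) = 5.058224, coefficient = 4
x_6 = 1.5000, f(x_6) = 6.722534, coefficient = 1

I ≈ (0.166667/3) × 55.174799 = 3.065267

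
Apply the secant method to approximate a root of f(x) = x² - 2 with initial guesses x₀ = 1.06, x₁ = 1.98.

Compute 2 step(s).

f(x) = x² - 2
x₀ = 1.06, x₁ = 1.98

Secant formula: x_{n+1} = x_n - f(x_n)(x_n - x_{n-1})/(f(x_n) - f(x_{n-1}))

Iteration 1:
  f(1.060000) = -0.876400
  f(1.980000) = 1.920400
  x_2 = 1.980000 - 1.920400×(1.980000 - 1.060000)/(1.920400 - (-0.876400))
       = 1.348289
Iteration 2:
  f(1.980000) = 1.920400
  f(1.348289) = -0.182115
  x_3 = 1.348289 - (-0.182115)×(1.348289 - 1.980000)/(-0.182115 - 1.920400)
       = 1.403007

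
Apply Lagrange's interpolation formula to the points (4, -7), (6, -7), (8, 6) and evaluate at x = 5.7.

Lagrange interpolation formula:
P(x) = Σ yᵢ × Lᵢ(x)
where Lᵢ(x) = Π_{j≠i} (x - xⱼ)/(xᵢ - xⱼ)

L_0(5.7) = (5.7 - 6)/(4 - 6) × (5.7 - 8)/(4 - 8) = 0.086250
L_1(5.7) = (5.7 - 4)/(6 - 4) × (5.7 - 8)/(6 - 8) = 0.977500
L_2(5.7) = (5.7 - 4)/(8 - 4) × (5.7 - 6)/(8 - 6) = -0.063750

P(5.7) = (-7)×L_0(5.7) + (-7)×L_1(5.7) + 6×L_2(5.7)
P(5.7) = -7.828750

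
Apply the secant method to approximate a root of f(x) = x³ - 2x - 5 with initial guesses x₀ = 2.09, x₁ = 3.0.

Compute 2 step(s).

f(x) = x³ - 2x - 5
x₀ = 2.09, x₁ = 3.0

Secant formula: x_{n+1} = x_n - f(x_n)(x_n - x_{n-1})/(f(x_n) - f(x_{n-1}))

Iteration 1:
  f(2.090000) = -0.050671
  f(3.000000) = 16.000000
  x_2 = 3.000000 - 16.000000×(3.000000 - 2.090000)/(16.000000 - (-0.050671))
       = 2.092873
Iteration 2:
  f(3.000000) = 16.000000
  f(2.092873) = -0.018719
  x_3 = 2.092873 - (-0.018719)×(2.092873 - 3.000000)/(-0.018719 - 16.000000)
       = 2.093933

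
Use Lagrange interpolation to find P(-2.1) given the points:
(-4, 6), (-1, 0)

Lagrange interpolation formula:
P(x) = Σ yᵢ × Lᵢ(x)
where Lᵢ(x) = Π_{j≠i} (x - xⱼ)/(xᵢ - xⱼ)

L_0(-2.1) = (-2.1 - (-1))/(-4 - (-1)) = 0.366667
L_1(-2.1) = (-2.1 - (-4))/(-1 - (-4)) = 0.633333

P(-2.1) = 6×L_0(-2.1) + 0×L_1(-2.1)
P(-2.1) = 2.200000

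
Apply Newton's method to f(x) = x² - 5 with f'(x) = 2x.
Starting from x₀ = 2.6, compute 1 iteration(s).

f(x) = x² - 5
f'(x) = 2x
x₀ = 2.6

Newton-Raphson formula: x_{n+1} = x_n - f(x_n)/f'(x_n)

Iteration 1:
  f(2.600000) = 1.760000
  f'(2.600000) = 5.200000
  x_1 = 2.600000 - 1.760000/5.200000 = 2.261538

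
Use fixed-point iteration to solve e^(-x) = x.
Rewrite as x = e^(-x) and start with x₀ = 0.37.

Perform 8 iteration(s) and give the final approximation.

Equation: e^(-x) = x
Fixed-point form: x = e^(-x)
x₀ = 0.37

x_1 = g(0.370000) = 0.690734
x_2 = g(0.690734) = 0.501208
x_3 = g(0.501208) = 0.605798
x_4 = g(0.605798) = 0.545639
x_5 = g(0.545639) = 0.579472
x_6 = g(0.579472) = 0.560194
x_7 = g(0.560194) = 0.571098
x_8 = g(0.571098) = 0.564905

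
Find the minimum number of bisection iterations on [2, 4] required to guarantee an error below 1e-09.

We need (b-a)/2^n ≤ 1e-09
(4 - 2)/2^n ≤ 1e-09
2/2^n ≤ 1e-09
2^n ≥ 2000000000
n ≥ log₂(2000000000) = 30.90
n ≥ 31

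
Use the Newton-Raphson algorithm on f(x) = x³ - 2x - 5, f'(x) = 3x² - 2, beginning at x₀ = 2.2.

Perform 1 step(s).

f(x) = x³ - 2x - 5
f'(x) = 3x² - 2
x₀ = 2.2

Newton-Raphson formula: x_{n+1} = x_n - f(x_n)/f'(x_n)

Iteration 1:
  f(2.200000) = 1.248000
  f'(2.200000) = 12.520000
  x_1 = 2.200000 - 1.248000/12.520000 = 2.100319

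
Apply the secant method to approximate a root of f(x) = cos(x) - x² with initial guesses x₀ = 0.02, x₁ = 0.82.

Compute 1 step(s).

f(x) = cos(x) - x²
x₀ = 0.02, x₁ = 0.82

Secant formula: x_{n+1} = x_n - f(x_n)(x_n - x_{n-1})/(f(x_n) - f(x_{n-1}))

Iteration 1:
  f(0.020000) = 0.999400
  f(0.820000) = 0.009821
  x_2 = 0.820000 - 0.009821×(0.820000 - 0.020000)/(0.009821 - 0.999400)
       = 0.827940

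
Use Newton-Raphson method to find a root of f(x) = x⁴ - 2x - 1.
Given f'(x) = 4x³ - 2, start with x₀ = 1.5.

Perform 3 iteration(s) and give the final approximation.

f(x) = x⁴ - 2x - 1
f'(x) = 4x³ - 2
x₀ = 1.5

Newton-Raphson formula: x_{n+1} = x_n - f(x_n)/f'(x_n)

Iteration 1:
  f(1.500000) = 1.062500
  f'(1.500000) = 11.500000
  x_1 = 1.500000 - 1.062500/11.500000 = 1.407609
Iteration 2:
  f(1.407609) = 0.110579
  f'(1.407609) = 9.155931
  x_2 = 1.407609 - 0.110579/9.155931 = 1.395531
Iteration 3:
  f(1.395531) = 0.001724
  f'(1.395531) = 8.871234
  x_3 = 1.395531 - 0.001724/8.871234 = 1.395337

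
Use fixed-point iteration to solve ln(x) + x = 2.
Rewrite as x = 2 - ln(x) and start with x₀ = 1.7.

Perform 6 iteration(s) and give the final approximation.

Equation: ln(x) + x = 2
Fixed-point form: x = 2 - ln(x)
x₀ = 1.7

x_1 = g(1.700000) = 1.469372
x_2 = g(1.469372) = 1.615165
x_3 = g(1.615165) = 1.520563
x_4 = g(1.520563) = 1.580919
x_5 = g(1.580919) = 1.541993
x_6 = g(1.541993) = 1.566924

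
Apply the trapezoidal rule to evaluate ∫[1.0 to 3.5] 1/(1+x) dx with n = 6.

f(x) = 1/(1+x)
a = 1.0, b = 3.5, n = 6
h = (b - a)/n = 0.416667

Trapezoidal rule: (h/2)[f(x₀) + 2f(x₁) + 2f(x₂) + ... + f(xₙ)]

x_0 = 1.0000, f(x_0) = 0.500000, coefficient = 1
x_1 = 1.4167, f(x_1) = 0.413793, coefficient = 2
x_2 = 1.8333, f(x_2) = 0.352941, coefficient = 2
x_3 = 2.2500, f(x_3) = 0.307692, coefficient = 2
x_4 = 2.6667, f(x_4) = 0.272727, coefficient = 2
x_5 = 3.0833, f(x_5) = 0.244898, coefficient = 2
x_6 = 3.5000, f(x_6) = 0.222222, coefficient = 1

I ≈ (0.416667/2) × 3.906326 = 0.813818
Exact value: 0.810930
Error: 0.002888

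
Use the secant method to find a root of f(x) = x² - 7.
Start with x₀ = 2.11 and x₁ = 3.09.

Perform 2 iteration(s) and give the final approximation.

f(x) = x² - 7
x₀ = 2.11, x₁ = 3.09

Secant formula: x_{n+1} = x_n - f(x_n)(x_n - x_{n-1})/(f(x_n) - f(x_{n-1}))

Iteration 1:
  f(2.110000) = -2.547900
  f(3.090000) = 2.548100
  x_2 = 3.090000 - 2.548100×(3.090000 - 2.110000)/(2.548100 - (-2.547900))
       = 2.599981
Iteration 2:
  f(3.090000) = 2.548100
  f(2.599981) = -0.240100
  x_3 = 2.599981 - (-0.240100)×(2.599981 - 3.090000)/(-0.240100 - 2.548100)
       = 2.642178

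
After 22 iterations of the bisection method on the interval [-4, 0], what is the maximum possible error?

Bisection error bound: |error| ≤ (b-a)/2^n
|error| ≤ (0 - (-4))/2^22 = 4/2^22
|error| ≤ 0.0000009537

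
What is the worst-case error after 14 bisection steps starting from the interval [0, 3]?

Bisection error bound: |error| ≤ (b-a)/2^n
|error| ≤ (3 - 0)/2^14 = 3/2^14
|error| ≤ 0.0001831055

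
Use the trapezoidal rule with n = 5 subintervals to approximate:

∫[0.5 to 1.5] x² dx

f(x) = x²
a = 0.5, b = 1.5, n = 5
h = (b - a)/n = 0.200000

Trapezoidal rule: (h/2)[f(x₀) + 2f(x₁) + 2f(x₂) + ... + f(xₙ)]

x_0 = 0.5000, f(x_0) = 0.250000, coefficient = 1
x_1 = 0.7000, f(x_1) = 0.490000, coefficient = 2
x_2 = 0.9000, f(x_2) = 0.810000, coefficient = 2
x_3 = 1.1000, f(x_3) = 1.210000, coefficient = 2
x_4 = 1.3000, f(x_4) = 1.690000, coefficient = 2
x_5 = 1.5000, f(x_5) = 2.250000, coefficient = 1

I ≈ (0.200000/2) × 10.900000 = 1.090000
Exact value: 1.083333
Error: 0.006667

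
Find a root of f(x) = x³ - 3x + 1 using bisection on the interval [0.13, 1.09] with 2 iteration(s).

f(x) = x³ - 3x + 1
Initial interval: [0.13, 1.09]

Iteration 1:
  c_1 = (0.130000 + 1.090000)/2 = 0.610000
  f(c_1) = f(0.610000) = -0.603019
  f(a) × f(c) < 0, new interval: [0.130000, 0.610000]
Iteration 2:
  c_2 = (0.130000 + 0.610000)/2 = 0.370000
  f(c_2) = f(0.370000) = -0.059347
  f(a) × f(c) < 0, new interval: [0.130000, 0.370000]

After 2 iteration(s), the approximation is c_2 = 0.370000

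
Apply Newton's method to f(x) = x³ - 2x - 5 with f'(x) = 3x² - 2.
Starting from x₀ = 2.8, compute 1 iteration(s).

f(x) = x³ - 2x - 5
f'(x) = 3x² - 2
x₀ = 2.8

Newton-Raphson formula: x_{n+1} = x_n - f(x_n)/f'(x_n)

Iteration 1:
  f(2.800000) = 11.352000
  f'(2.800000) = 21.520000
  x_1 = 2.800000 - 11.352000/21.520000 = 2.272491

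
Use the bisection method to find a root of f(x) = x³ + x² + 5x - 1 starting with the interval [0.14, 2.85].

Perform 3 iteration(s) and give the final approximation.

f(x) = x³ + x² + 5x - 1
Initial interval: [0.14, 2.85]

Iteration 1:
  c_1 = (0.140000 + 2.850000)/2 = 1.495000
  f(c_1) = f(1.495000) = 12.051387
  f(a) × f(c) < 0, new interval: [0.140000, 1.495000]
Iteration 2:
  c_2 = (0.140000 + 1.495000)/2 = 0.817500
  f(c_2) = f(0.817500) = 4.302147
  f(a) × f(c) < 0, new interval: [0.140000, 0.817500]
Iteration 3:
  c_3 = (0.140000 + 0.817500)/2 = 0.478750
  f(c_3) = f(0.478750) = 1.732682
  f(a) × f(c) < 0, new interval: [0.140000, 0.478750]

After 3 iteration(s), the approximation is c_3 = 0.478750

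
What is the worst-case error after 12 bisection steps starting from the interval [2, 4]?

Bisection error bound: |error| ≤ (b-a)/2^n
|error| ≤ (4 - 2)/2^12 = 2/2^12
|error| ≤ 0.0004882812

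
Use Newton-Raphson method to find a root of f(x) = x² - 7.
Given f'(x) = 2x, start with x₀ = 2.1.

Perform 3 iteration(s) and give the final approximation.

f(x) = x² - 7
f'(x) = 2x
x₀ = 2.1

Newton-Raphson formula: x_{n+1} = x_n - f(x_n)/f'(x_n)

Iteration 1:
  f(2.100000) = -2.590000
  f'(2.100000) = 4.200000
  x_1 = 2.100000 - (-2.590000)/4.200000 = 2.716667
Iteration 2:
  f(2.716667) = 0.380278
  f'(2.716667) = 5.433333
  x_2 = 2.716667 - 0.380278/5.433333 = 2.646677
Iteration 3:
  f(2.646677) = 0.004899
  f'(2.646677) = 5.293354
  x_3 = 2.646677 - 0.004899/5.293354 = 2.645751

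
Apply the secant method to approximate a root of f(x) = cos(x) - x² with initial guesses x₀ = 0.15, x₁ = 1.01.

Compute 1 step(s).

f(x) = cos(x) - x²
x₀ = 0.15, x₁ = 1.01

Secant formula: x_{n+1} = x_n - f(x_n)(x_n - x_{n-1})/(f(x_n) - f(x_{n-1}))

Iteration 1:
  f(0.150000) = 0.966271
  f(1.010000) = -0.488239
  x_2 = 1.010000 - (-0.488239)×(1.010000 - 0.150000)/(-0.488239 - 0.966271)
       = 0.721322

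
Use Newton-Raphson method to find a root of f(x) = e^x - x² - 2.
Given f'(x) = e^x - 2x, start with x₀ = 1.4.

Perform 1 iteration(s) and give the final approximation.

f(x) = e^x - x² - 2
f'(x) = e^x - 2x
x₀ = 1.4

Newton-Raphson formula: x_{n+1} = x_n - f(x_n)/f'(x_n)

Iteration 1:
  f(1.400000) = 0.095200
  f'(1.400000) = 1.255200
  x_1 = 1.400000 - 0.095200/1.255200 = 1.324156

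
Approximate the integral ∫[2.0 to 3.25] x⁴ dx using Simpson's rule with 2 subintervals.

f(x) = x⁴
a = 2.0, b = 3.25, n = 2
h = (b - a)/n = 0.625000

Simpson's rule: (h/3)[f(x₀) + 4f(x₁) + 2f(x₂) + ... + f(xₙ)]

x_0 = 2.0000, f(x_0) = 16.000000, coefficient = 1
x_1 = 2.6250, f(x_1) = 47.480713, coefficient = 4
x_2 = 3.2500, f(x_2) = 111.566406, coefficient = 1

I ≈ (0.625000/3) × 317.489258 = 66.143595
Exact value: 66.118164
Error: 0.025431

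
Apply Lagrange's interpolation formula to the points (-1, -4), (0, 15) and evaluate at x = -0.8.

Lagrange interpolation formula:
P(x) = Σ yᵢ × Lᵢ(x)
where Lᵢ(x) = Π_{j≠i} (x - xⱼ)/(xᵢ - xⱼ)

L_0(-0.8) = (-0.8 - 0)/(-1 - 0) = 0.800000
L_1(-0.8) = (-0.8 - (-1))/(0 - (-1)) = 0.200000

P(-0.8) = (-4)×L_0(-0.8) + 15×L_1(-0.8)
P(-0.8) = -0.200000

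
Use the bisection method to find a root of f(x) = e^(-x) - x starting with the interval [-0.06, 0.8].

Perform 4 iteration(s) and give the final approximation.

f(x) = e^(-x) - x
Initial interval: [-0.06, 0.8]

Iteration 1:
  c_1 = (-0.060000 + 0.800000)/2 = 0.370000
  f(c_1) = f(0.370000) = 0.320734
  f(a) × f(c) ≥ 0, new interval: [0.370000, 0.800000]
Iteration 2:
  c_2 = (0.370000 + 0.800000)/2 = 0.585000
  f(c_2) = f(0.585000) = -0.027894
  f(a) × f(c) < 0, new interval: [0.370000, 0.585000]
Iteration 3:
  c_3 = (0.370000 + 0.585000)/2 = 0.477500
  f(c_3) = f(0.477500) = 0.142832
  f(a) × f(c) ≥ 0, new interval: [0.477500, 0.585000]
Iteration 4:
  c_4 = (0.477500 + 0.585000)/2 = 0.531250
  f(c_4) = f(0.531250) = 0.056620
  f(a) × f(c) ≥ 0, new interval: [0.531250, 0.585000]

After 4 iteration(s), the approximation is c_4 = 0.531250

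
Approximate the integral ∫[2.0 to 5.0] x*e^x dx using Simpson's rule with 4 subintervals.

f(x) = x*e^x
a = 2.0, b = 5.0, n = 4
h = (b - a)/n = 0.750000

Simpson's rule: (h/3)[f(x₀) + 4f(x₁) + 2f(x₂) + ... + f(xₙ)]

x_0 = 2.0000, f(x_0) = 14.778112, coefficient = 1
x_1 = 2.7500, f(x_1) = 43.017238, coefficient = 4
x_2 = 3.5000, f(x_2) = 115.904082, coefficient = 2
x_3 = 4.2500, f(x_3) = 297.948002, coefficient = 4
x_4 = 5.0000, f(x_4) = 742.065796, coefficient = 1

I ≈ (0.750000/3) × 2352.513032 = 588.128258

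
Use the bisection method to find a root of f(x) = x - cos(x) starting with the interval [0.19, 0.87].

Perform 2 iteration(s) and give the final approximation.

f(x) = x - cos(x)
Initial interval: [0.19, 0.87]

Iteration 1:
  c_1 = (0.190000 + 0.870000)/2 = 0.530000
  f(c_1) = f(0.530000) = -0.332807
  f(a) × f(c) ≥ 0, new interval: [0.530000, 0.870000]
Iteration 2:
  c_2 = (0.530000 + 0.870000)/2 = 0.700000
  f(c_2) = f(0.700000) = -0.064842
  f(a) × f(c) ≥ 0, new interval: [0.700000, 0.870000]

After 2 iteration(s), the approximation is c_2 = 0.700000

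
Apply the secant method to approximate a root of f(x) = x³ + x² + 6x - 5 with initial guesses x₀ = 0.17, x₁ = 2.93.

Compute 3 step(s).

f(x) = x³ + x² + 6x - 5
x₀ = 0.17, x₁ = 2.93

Secant formula: x_{n+1} = x_n - f(x_n)(x_n - x_{n-1})/(f(x_n) - f(x_{n-1}))

Iteration 1:
  f(0.170000) = -3.946187
  f(2.930000) = 46.318657
  x_2 = 2.930000 - 46.318657×(2.930000 - 0.170000)/(46.318657 - (-3.946187))
       = 0.386682
Iteration 2:
  f(2.930000) = 46.318657
  f(0.386682) = -2.472569
  x_3 = 0.386682 - (-2.472569)×(0.386682 - 2.930000)/(-2.472569 - 46.318657)
       = 0.515568
Iteration 3:
  f(0.386682) = -2.472569
  f(0.515568) = -1.503736
  x_4 = 0.515568 - (-1.503736)×(0.515568 - 0.386682)/(-1.503736 - (-2.472569))
       = 0.715614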